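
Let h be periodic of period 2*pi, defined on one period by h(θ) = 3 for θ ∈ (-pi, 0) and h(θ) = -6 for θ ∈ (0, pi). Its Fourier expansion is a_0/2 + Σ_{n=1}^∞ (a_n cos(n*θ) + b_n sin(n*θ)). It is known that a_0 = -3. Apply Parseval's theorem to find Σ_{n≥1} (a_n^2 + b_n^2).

Parseval: a_0^2/2 + Σ_{n≥1} (a_n^2+b_n^2) = 1/pi ∫_{-pi}^{pi} h(θ)^2 dθ = 45.
Subtract a_0^2/2 = 9/2: Σ (a_n^2+b_n^2) = 81/2.

81/2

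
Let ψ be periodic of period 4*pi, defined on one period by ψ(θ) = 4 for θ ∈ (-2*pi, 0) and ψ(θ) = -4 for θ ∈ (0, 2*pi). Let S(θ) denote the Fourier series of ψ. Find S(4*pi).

0

θ = 4*pi differs from θ = 0 by 1 full period(s), and the series is 4*pi-periodic.
At θ = 0 the one-sided limits are ψ(0^-) = 4 and ψ(0^+) = -4.
By Dirichlet's theorem the series converges to their average, [(4) + (-4)]/2 = 0.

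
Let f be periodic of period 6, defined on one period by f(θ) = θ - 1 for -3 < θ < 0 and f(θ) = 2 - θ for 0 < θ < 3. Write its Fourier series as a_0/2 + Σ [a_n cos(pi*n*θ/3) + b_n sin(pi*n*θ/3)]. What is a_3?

a_3 = 1/3 ∫_{-3}^{3} f(θ) cos(pi*θ) dθ.
Split the integral at the breakpoints.
Integrating by parts (boundary term plus one more integral), an antiderivative of (θ - 1) cos(pi*θ) is θ*sin(pi*θ)/pi - sin(pi*θ)/pi + cos(pi*θ)/pi**2; evaluating from -3 to 0: ∫_{-3}^{0} (θ - 1) cos(pi*θ) dθ = (pi**(-2)) - (-1/pi**2) = 2/pi**2.
Integrating by parts (boundary term plus one more integral), an antiderivative of (2 - θ) cos(pi*θ) is -θ*sin(pi*θ)/pi + 2*sin(pi*θ)/pi - cos(pi*θ)/pi**2; evaluating from 0 to 3: ∫_{0}^{3} (2 - θ) cos(pi*θ) dθ = (pi**(-2)) - (-1/pi**2) = 2/pi**2.
Summing the pieces and multiplying by (1/3) gives a_3 = 4/(3*pi**2).

4/(3*pi**2)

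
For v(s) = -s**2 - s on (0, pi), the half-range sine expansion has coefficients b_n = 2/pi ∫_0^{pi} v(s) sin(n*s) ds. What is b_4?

1/2 + pi/2

b_4 = 2/pi ∫_0^{pi} (-s**2 - s) sin(4*s) ds.
Integrating by parts twice (tabular method), an antiderivative of (-s**2 - s) sin(4*s) is s**2*cos(4*s)/4 - s*sin(4*s)/8 + s*cos(4*s)/4 - sin(4*s)/16 - cos(4*s)/32; evaluating from 0 to pi: ∫_{0}^{pi} (-s**2 - s) sin(4*s) ds = (-1/32 + pi/4 + pi**2/4) - (-1/32) = pi*(1 + pi)/4.
Hence b_4 = (2/pi)·(pi*(1 + pi)/4) = 1/2 + pi/2.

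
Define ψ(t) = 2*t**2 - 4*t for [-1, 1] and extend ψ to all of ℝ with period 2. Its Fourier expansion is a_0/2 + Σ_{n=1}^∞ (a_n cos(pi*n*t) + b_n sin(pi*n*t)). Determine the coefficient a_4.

a_4 = ∫_{-1}^{1} ψ(t) cos(4*pi*t) dt.
Integrating by parts twice (tabular method), an antiderivative of (2*t**2 - 4*t) cos(4*pi*t) is t**2*sin(4*pi*t)/(2*pi) - t*sin(4*pi*t)/pi + t*cos(4*pi*t)/(4*pi**2) - sin(4*pi*t)/(16*pi**3) - cos(4*pi*t)/(4*pi**2); evaluating from -1 to 1: ∫_{-1}^{1} (2*t**2 - 4*t) cos(4*pi*t) dt = (0) - (-1/(2*pi**2)) = 1/(2*pi**2).
Hence a_4 = 1/(2*pi**2).

1/(2*pi**2)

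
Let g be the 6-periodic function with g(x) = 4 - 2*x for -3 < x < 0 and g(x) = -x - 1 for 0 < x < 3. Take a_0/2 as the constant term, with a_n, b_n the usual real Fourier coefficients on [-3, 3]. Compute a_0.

a_0 = 1/3 ∫_{-3}^{3} g(x) dx = 1/3 · (27/2) = 9/2.

9/2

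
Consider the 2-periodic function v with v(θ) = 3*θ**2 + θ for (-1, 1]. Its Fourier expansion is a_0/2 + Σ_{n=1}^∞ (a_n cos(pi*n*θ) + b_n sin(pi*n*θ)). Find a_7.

a_7 = ∫_{-1}^{1} v(θ) cos(7*pi*θ) dθ.
Integrating by parts twice (tabular method), an antiderivative of (3*θ**2 + θ) cos(7*pi*θ) is 3*θ**2*sin(7*pi*θ)/(7*pi) + θ*sin(7*pi*θ)/(7*pi) + 6*θ*cos(7*pi*θ)/(49*pi**2) - 6*sin(7*pi*θ)/(343*pi**3) + cos(7*pi*θ)/(49*pi**2); evaluating from -1 to 1: ∫_{-1}^{1} (3*θ**2 + θ) cos(7*pi*θ) dθ = (-1/(7*pi**2)) - (5/(49*pi**2)) = -12/(49*pi**2).
Hence a_7 = -12/(49*pi**2).

-12/(49*pi**2)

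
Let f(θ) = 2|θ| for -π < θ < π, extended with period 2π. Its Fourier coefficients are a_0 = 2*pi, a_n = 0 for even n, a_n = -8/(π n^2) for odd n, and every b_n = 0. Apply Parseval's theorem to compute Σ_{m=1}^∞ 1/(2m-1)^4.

Parseval: a_0^2/2 + Σ a_n^2 = (1/π) ∫_{-π}^{π} f(θ)^2 dθ = 8*pi**2/3.
Subtract a_0^2/2 = 2*pi**2: Σ a_n^2 = 2*pi**2/3.
Only odd n contribute, with a_n^2 = 64/(π^2 n^4), so Σ_{m≥1} 1/(2m-1)^4 = π^2·(2*pi**2/3)/64 = pi**4/96.

pi**4/96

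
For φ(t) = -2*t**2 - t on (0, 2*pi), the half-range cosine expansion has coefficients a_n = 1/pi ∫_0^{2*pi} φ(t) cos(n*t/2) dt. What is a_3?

8*(1 + 4*pi)/(9*pi)

a_3 = 1/pi ∫_0^{2*pi} (-2*t**2 - t) cos(3*t/2) dt.
Integrating by parts twice (tabular method), an antiderivative of (-2*t**2 - t) cos(3*t/2) is -4*t**2*sin(3*t/2)/3 - 2*t*sin(3*t/2)/3 - 16*t*cos(3*t/2)/9 + 32*sin(3*t/2)/27 - 4*cos(3*t/2)/9; evaluating from 0 to 2*pi: ∫_{0}^{2*pi} (-2*t**2 - t) cos(3*t/2) dt = (4/9 + 32*pi/9) - (-4/9) = 8/9 + 32*pi/9.
Hence a_3 = (1/pi)·(8/9 + 32*pi/9) = 8*(1 + 4*pi)/(9*pi).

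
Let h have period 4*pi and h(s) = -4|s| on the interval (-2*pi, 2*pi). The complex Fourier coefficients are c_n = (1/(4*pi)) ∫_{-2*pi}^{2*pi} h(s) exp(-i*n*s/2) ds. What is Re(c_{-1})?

Since h is real-valued, Re(c_{-1}) = (1/(4*pi)) ∫_{-2*pi}^{2*pi} h(s) cos(-s/2) ds = a_{1}/2.
h is even and cos(-s/2) is even, so the integrand is even: ∫_{-2*pi}^{2*pi} h(s) cos(-s/2) ds = 2∫_0^{2*pi} h(s) cos(-s/2) ds.
Integrating by parts (boundary term plus one more integral), an antiderivative of (-4*s) cos(-s/2) is -8*s*sin(s/2) - 16*cos(s/2); evaluating from 0 to 2*pi: ∫_{0}^{2*pi} (-4*s) cos(-s/2) ds = (16) - (-16) = 32.
So ∫_{-2*pi}^{2*pi} h(s) cos(-s/2) ds = 64.
Hence Re(c_{-1}) = (1/(4*pi))·(64) = 16/pi.

16/pi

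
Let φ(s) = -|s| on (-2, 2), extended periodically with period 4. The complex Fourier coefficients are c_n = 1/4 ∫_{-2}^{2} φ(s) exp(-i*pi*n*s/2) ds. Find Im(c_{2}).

Since φ is real-valued, Im(c_{2}) = -1/4 ∫_{-2}^{2} φ(s) sin(pi*s) ds = -b_{2}/2.
(φ is even, so the integrand is odd over a symmetric interval and the integral vanishes.)

0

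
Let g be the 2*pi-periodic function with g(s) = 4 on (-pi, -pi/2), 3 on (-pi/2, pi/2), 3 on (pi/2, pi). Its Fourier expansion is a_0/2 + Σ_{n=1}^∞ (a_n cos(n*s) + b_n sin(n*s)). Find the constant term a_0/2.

13/4

a_0 = 1/pi ∫_{-pi}^{pi} g(s) ds = 1/pi · (13*pi/2) = 13/2.
So the constant term a_0/2 = 13/4.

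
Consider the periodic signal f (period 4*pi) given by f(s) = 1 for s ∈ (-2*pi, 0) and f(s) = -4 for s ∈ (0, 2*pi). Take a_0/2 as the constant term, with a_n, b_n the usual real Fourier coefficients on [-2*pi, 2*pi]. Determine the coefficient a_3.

a_3 = (1/(2*pi)) ∫_{-2*pi}^{2*pi} f(s) cos(3*s/2) ds.
Split the integral at the breakpoints.
Directly, an antiderivative of (1) cos(3*s/2) is 2*sin(3*s/2)/3; evaluating from -2*pi to 0: ∫_{-2*pi}^{0} (1) cos(3*s/2) ds = (0) - (0) = 0.
Directly, an antiderivative of (-4) cos(3*s/2) is -8*sin(3*s/2)/3; evaluating from 0 to 2*pi: ∫_{0}^{2*pi} (-4) cos(3*s/2) ds = (0) - (0) = 0.
Summing the pieces and multiplying by (1/(2*pi)) gives a_3 = 0.

0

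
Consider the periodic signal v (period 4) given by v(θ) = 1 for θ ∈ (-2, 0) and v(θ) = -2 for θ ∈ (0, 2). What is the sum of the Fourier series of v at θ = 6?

-1/2

θ = 6 differs from θ = -2 by 2 full period(s), and the series is 4-periodic.
At θ = -2 the one-sided limits are v(-2^-) = -2 and v(-2^+) = 1.
By Dirichlet's theorem the series converges to their average, [(-2) + (1)]/2 = -1/2.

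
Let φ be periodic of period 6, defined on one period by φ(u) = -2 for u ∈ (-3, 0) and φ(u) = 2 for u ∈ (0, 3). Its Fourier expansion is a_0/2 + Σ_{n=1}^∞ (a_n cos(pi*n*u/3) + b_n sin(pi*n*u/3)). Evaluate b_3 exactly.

8/(3*pi)

b_3 = 1/3 ∫_{-3}^{3} φ(u) sin(pi*u) du.
φ is odd and sin(pi*u) is odd, so the integrand is even and b_3 = 2/3 ∫_0^{3} φ(u) sin(pi*u) du.
Directly, an antiderivative of (2) sin(pi*u) is -2*cos(pi*u)/pi; evaluating from 0 to 3: ∫_{0}^{3} (2) sin(pi*u) du = (2/pi) - (-2/pi) = 4/pi.
Hence b_3 = (2/3)·(4/pi) = 8/(3*pi).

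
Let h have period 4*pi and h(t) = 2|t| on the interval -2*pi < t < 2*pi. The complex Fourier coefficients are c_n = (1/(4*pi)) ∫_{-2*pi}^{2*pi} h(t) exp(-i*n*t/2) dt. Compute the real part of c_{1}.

Since h is real-valued, Re(c_{1}) = (1/(4*pi)) ∫_{-2*pi}^{2*pi} h(t) cos(t/2) dt = a_{1}/2.
h is even and cos(t/2) is even, so the integrand is even: ∫_{-2*pi}^{2*pi} h(t) cos(t/2) dt = 2∫_0^{2*pi} h(t) cos(t/2) dt.
Integrating by parts (boundary term plus one more integral), an antiderivative of (2*t) cos(t/2) is 4*t*sin(t/2) + 8*cos(t/2); evaluating from 0 to 2*pi: ∫_{0}^{2*pi} (2*t) cos(t/2) dt = (-8) - (8) = -16.
So ∫_{-2*pi}^{2*pi} h(t) cos(t/2) dt = -32.
Hence Re(c_{1}) = (1/(4*pi))·(-32) = -8/pi.

-8/pi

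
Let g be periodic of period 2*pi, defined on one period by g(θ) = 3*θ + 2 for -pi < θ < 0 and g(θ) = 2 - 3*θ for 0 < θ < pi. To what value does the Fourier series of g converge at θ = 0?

g is continuous at θ = 0 with value 2, so the series converges to 2 there.

2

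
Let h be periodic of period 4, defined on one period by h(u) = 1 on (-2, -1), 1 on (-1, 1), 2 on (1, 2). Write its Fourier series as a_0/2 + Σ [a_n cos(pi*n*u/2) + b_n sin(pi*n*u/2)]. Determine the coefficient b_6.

-1/(3*pi)

b_6 = 1/2 ∫_{-2}^{2} h(u) sin(3*pi*u) du.
Split the integral at the breakpoints.
Directly, an antiderivative of (1) sin(3*pi*u) is -cos(3*pi*u)/(3*pi); evaluating from -2 to -1: ∫_{-2}^{-1} (1) sin(3*pi*u) du = (1/(3*pi)) - (-1/(3*pi)) = 2/(3*pi).
Directly, an antiderivative of (1) sin(3*pi*u) is -cos(3*pi*u)/(3*pi); evaluating from -1 to 1: ∫_{-1}^{1} (1) sin(3*pi*u) du = (1/(3*pi)) - (1/(3*pi)) = 0.
Directly, an antiderivative of (2) sin(3*pi*u) is -2*cos(3*pi*u)/(3*pi); evaluating from 1 to 2: ∫_{1}^{2} (2) sin(3*pi*u) du = (-2/(3*pi)) - (2/(3*pi)) = -4/(3*pi).
Summing the pieces and multiplying by (1/2) gives b_6 = -1/(3*pi).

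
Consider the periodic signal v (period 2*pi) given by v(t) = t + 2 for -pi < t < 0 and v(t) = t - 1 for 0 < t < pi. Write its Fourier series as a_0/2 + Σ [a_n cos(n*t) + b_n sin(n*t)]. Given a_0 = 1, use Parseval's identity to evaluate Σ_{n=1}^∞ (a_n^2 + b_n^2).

Parseval: a_0^2/2 + Σ_{n≥1} (a_n^2+b_n^2) = 1/pi ∫_{-pi}^{pi} v(t)^2 dt = -3*pi + 5 + 2*pi**2/3.
Subtract a_0^2/2 = 1/2: Σ (a_n^2+b_n^2) = -3*pi + 9/2 + 2*pi**2/3.

-3*pi + 9/2 + 2*pi**2/3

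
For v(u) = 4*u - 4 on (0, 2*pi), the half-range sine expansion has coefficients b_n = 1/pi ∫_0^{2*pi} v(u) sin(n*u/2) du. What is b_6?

-8/3

b_6 = 1/pi ∫_0^{2*pi} (4*u - 4) sin(3*u) du.
Integrating by parts (boundary term plus one more integral), an antiderivative of (4*u - 4) sin(3*u) is -4*u*cos(3*u)/3 + 4*sin(3*u)/9 + 4*cos(3*u)/3; evaluating from 0 to 2*pi: ∫_{0}^{2*pi} (4*u - 4) sin(3*u) du = (4/3 - 8*pi/3) - (4/3) = -8*pi/3.
Hence b_6 = (1/pi)·(-8*pi/3) = -8/3.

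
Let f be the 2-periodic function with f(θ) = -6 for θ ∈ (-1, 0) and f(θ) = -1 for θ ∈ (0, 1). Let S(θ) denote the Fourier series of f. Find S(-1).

-7/2

At θ = -1 the one-sided limits are f(-1^-) = -1 and f(-1^+) = -6.
By Dirichlet's theorem the series converges to their average, [(-1) + (-6)]/2 = -7/2.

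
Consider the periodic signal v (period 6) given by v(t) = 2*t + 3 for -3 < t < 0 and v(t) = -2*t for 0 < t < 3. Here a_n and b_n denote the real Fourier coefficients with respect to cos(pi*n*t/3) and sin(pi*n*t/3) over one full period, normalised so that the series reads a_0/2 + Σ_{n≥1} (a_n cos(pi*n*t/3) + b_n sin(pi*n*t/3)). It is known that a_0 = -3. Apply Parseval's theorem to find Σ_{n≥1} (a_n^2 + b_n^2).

21/2

Parseval: a_0^2/2 + Σ_{n≥1} (a_n^2+b_n^2) = 1/3 ∫_{-3}^{3} v(t)^2 dt = 15.
Subtract a_0^2/2 = 9/2: Σ (a_n^2+b_n^2) = 21/2.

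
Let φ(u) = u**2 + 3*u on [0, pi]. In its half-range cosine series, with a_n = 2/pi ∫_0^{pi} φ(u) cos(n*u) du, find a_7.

4*(-pi - 3)/(49*pi)

a_7 = 2/pi ∫_0^{pi} (u**2 + 3*u) cos(7*u) du.
Integrating by parts twice (tabular method), an antiderivative of (u**2 + 3*u) cos(7*u) is u**2*sin(7*u)/7 + 3*u*sin(7*u)/7 + 2*u*cos(7*u)/49 - 2*sin(7*u)/343 + 3*cos(7*u)/49; evaluating from 0 to pi: ∫_{0}^{pi} (u**2 + 3*u) cos(7*u) du = (-2*pi/49 - 3/49) - (3/49) = -2*pi/49 - 6/49.
Hence a_7 = (2/pi)·(-2*pi/49 - 6/49) = 4*(-pi - 3)/(49*pi).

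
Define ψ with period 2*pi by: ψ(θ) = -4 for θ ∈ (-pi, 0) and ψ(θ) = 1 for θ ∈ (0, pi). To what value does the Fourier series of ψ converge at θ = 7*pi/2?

-4

θ = 7*pi/2 differs from θ = -pi/2 by 2 full period(s), and the series is 2*pi-periodic.
ψ is continuous at θ = -pi/2 with value -4, so the series converges to -4 there.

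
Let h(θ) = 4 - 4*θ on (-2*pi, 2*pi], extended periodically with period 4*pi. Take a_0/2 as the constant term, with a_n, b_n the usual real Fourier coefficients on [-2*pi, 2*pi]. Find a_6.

a_6 = (1/(2*pi)) ∫_{-2*pi}^{2*pi} h(θ) cos(3*θ) dθ.
Integrating by parts (boundary term plus one more integral), an antiderivative of (4 - 4*θ) cos(3*θ) is -4*θ*sin(3*θ)/3 + 4*sin(3*θ)/3 - 4*cos(3*θ)/9; evaluating from -2*pi to 2*pi: ∫_{-2*pi}^{2*pi} (4 - 4*θ) cos(3*θ) dθ = (-4/9) - (-4/9) = 0.
Hence a_6 = (1/(2*pi))·(0) = 0.

0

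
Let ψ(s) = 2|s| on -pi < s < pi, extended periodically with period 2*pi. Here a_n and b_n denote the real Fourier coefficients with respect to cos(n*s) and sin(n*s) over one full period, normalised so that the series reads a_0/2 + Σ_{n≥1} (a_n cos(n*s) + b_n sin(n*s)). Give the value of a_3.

a_3 = 1/pi ∫_{-pi}^{pi} ψ(s) cos(3*s) ds.
ψ is even and cos(3*s) is even, so the integrand is even and a_3 = 2/pi ∫_0^{pi} ψ(s) cos(3*s) ds.
Integrating by parts (boundary term plus one more integral), an antiderivative of (2*s) cos(3*s) is 2*s*sin(3*s)/3 + 2*cos(3*s)/9; evaluating from 0 to pi: ∫_{0}^{pi} (2*s) cos(3*s) ds = (-2/9) - (2/9) = -4/9.
Hence a_3 = (2/pi)·(-4/9) = -8/(9*pi).

-8/(9*pi)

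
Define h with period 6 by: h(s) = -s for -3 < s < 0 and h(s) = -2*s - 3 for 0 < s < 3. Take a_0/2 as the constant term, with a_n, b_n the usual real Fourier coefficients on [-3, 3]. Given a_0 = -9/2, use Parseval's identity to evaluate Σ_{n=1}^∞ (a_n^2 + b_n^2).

255/8

Parseval: a_0^2/2 + Σ_{n≥1} (a_n^2+b_n^2) = 1/3 ∫_{-3}^{3} h(s)^2 ds = 42.
Subtract a_0^2/2 = 81/8: Σ (a_n^2+b_n^2) = 255/8.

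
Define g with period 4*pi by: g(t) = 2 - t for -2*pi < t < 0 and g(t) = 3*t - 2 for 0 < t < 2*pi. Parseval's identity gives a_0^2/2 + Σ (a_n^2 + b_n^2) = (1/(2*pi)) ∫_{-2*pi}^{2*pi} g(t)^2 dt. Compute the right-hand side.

(1/(2*pi)) ∫_{-2*pi}^{2*pi} g(t)^2 dt = (1/(2*pi)) · (16*pi*(-3*pi + 3 + 5*pi**2)/3) = -8*pi + 8 + 40*pi**2/3.

-8*pi + 8 + 40*pi**2/3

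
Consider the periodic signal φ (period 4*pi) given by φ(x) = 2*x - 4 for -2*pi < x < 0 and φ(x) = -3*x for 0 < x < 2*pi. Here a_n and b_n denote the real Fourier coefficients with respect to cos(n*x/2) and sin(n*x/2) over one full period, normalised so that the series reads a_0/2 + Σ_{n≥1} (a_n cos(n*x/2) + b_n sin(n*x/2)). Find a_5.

4/(5*pi)

a_5 = (1/(2*pi)) ∫_{-2*pi}^{2*pi} φ(x) cos(5*x/2) dx.
Split the integral at the breakpoints.
Integrating by parts (boundary term plus one more integral), an antiderivative of (2*x - 4) cos(5*x/2) is 4*x*sin(5*x/2)/5 - 8*sin(5*x/2)/5 + 8*cos(5*x/2)/25; evaluating from -2*pi to 0: ∫_{-2*pi}^{0} (2*x - 4) cos(5*x/2) dx = (8/25) - (-8/25) = 16/25.
Integrating by parts (boundary term plus one more integral), an antiderivative of (-3*x) cos(5*x/2) is -6*x*sin(5*x/2)/5 - 12*cos(5*x/2)/25; evaluating from 0 to 2*pi: ∫_{0}^{2*pi} (-3*x) cos(5*x/2) dx = (12/25) - (-12/25) = 24/25.
Summing the pieces and multiplying by (1/(2*pi)) gives a_5 = 4/(5*pi).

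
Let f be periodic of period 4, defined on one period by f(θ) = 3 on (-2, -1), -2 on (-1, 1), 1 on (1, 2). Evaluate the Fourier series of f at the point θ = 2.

2

At θ = 2 the one-sided limits are f(2^-) = 1 and f(2^+) = 3.
By Dirichlet's theorem the series converges to their average, [(1) + (3)]/2 = 2.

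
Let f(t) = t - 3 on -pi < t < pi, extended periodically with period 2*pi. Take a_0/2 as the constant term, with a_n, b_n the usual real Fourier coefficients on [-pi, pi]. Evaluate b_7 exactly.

b_7 = 1/pi ∫_{-pi}^{pi} f(t) sin(7*t) dt.
Integrating by parts (boundary term plus one more integral), an antiderivative of (t - 3) sin(7*t) is -t*cos(7*t)/7 + sin(7*t)/49 + 3*cos(7*t)/7; evaluating from -pi to pi: ∫_{-pi}^{pi} (t - 3) sin(7*t) dt = (-3/7 + pi/7) - (-pi/7 - 3/7) = 2*pi/7.
Hence b_7 = (1/pi)·(2*pi/7) = 2/7.

2/7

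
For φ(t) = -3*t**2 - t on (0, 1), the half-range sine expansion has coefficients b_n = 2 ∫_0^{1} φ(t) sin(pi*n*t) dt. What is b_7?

8*(3 - 49*pi**2)/(343*pi**3)

b_7 = 2 ∫_0^{1} (-3*t**2 - t) sin(7*pi*t) dt.
Integrating by parts twice (tabular method), an antiderivative of (-3*t**2 - t) sin(7*pi*t) is 3*t**2*cos(7*pi*t)/(7*pi) - 6*t*sin(7*pi*t)/(49*pi**2) + t*cos(7*pi*t)/(7*pi) - sin(7*pi*t)/(49*pi**2) - 6*cos(7*pi*t)/(343*pi**3); evaluating from 0 to 1: ∫_{0}^{1} (-3*t**2 - t) sin(7*pi*t) dt = (2*(3 - 98*pi**2)/(343*pi**3)) - (-6/(343*pi**3)) = 4*(3 - 49*pi**2)/(343*pi**3).
Hence b_7 = 2·(4*(3 - 49*pi**2)/(343*pi**3)) = 8*(3 - 49*pi**2)/(343*pi**3).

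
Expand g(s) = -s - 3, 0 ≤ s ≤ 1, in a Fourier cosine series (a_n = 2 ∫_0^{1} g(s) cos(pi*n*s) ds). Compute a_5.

4/(25*pi**2)

a_5 = 2 ∫_0^{1} (-s - 3) cos(5*pi*s) ds.
Integrating by parts (boundary term plus one more integral), an antiderivative of (-s - 3) cos(5*pi*s) is -s*sin(5*pi*s)/(5*pi) - 3*sin(5*pi*s)/(5*pi) - cos(5*pi*s)/(25*pi**2); evaluating from 0 to 1: ∫_{0}^{1} (-s - 3) cos(5*pi*s) ds = (1/(25*pi**2)) - (-1/(25*pi**2)) = 2/(25*pi**2).
Hence a_5 = 2·(2/(25*pi**2)) = 4/(25*pi**2).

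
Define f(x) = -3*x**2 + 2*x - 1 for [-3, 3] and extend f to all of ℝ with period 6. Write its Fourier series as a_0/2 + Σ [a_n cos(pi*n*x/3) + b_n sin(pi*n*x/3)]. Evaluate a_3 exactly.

a_3 = 1/3 ∫_{-3}^{3} f(x) cos(pi*x) dx.
Integrating by parts twice (tabular method), an antiderivative of (-3*x**2 + 2*x - 1) cos(pi*x) is -3*x**2*sin(pi*x)/pi + 2*x*sin(pi*x)/pi - 6*x*cos(pi*x)/pi**2 - sin(pi*x)/pi + 6*sin(pi*x)/pi**3 + 2*cos(pi*x)/pi**2; evaluating from -3 to 3: ∫_{-3}^{3} (-3*x**2 + 2*x - 1) cos(pi*x) dx = (16/pi**2) - (-20/pi**2) = 36/pi**2.
Hence a_3 = (1/3)·(36/pi**2) = 12/pi**2.

12/pi**2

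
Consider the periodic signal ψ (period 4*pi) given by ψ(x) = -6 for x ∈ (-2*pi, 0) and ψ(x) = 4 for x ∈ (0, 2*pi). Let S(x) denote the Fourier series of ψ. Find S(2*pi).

-1

x = 2*pi differs from x = -2*pi by 1 full period(s), and the series is 4*pi-periodic.
At x = -2*pi the one-sided limits are ψ(-2*pi^-) = 4 and ψ(-2*pi^+) = -6.
By Dirichlet's theorem the series converges to their average, [(4) + (-6)]/2 = -1.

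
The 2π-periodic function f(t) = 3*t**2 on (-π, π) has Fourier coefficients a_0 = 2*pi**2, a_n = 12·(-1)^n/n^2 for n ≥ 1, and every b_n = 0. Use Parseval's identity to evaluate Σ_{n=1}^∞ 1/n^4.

Parseval: a_0^2/2 + Σ a_n^2 = (1/π) ∫_{-π}^{π} f(t)^2 dt = 18*pi**4/5.
Subtract a_0^2/2 = 2*pi**4: Σ a_n^2 = 8*pi**4/5.
Since a_n^2 = 144/n^4, Σ 1/n^4 = pi**4/90.

pi**4/90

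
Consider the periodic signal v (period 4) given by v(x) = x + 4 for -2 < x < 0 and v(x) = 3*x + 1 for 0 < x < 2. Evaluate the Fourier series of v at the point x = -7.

x = -7 differs from x = 1 by -2 full period(s), and the series is 4-periodic.
v is continuous at x = 1 with value 4, so the series converges to 4 there.

4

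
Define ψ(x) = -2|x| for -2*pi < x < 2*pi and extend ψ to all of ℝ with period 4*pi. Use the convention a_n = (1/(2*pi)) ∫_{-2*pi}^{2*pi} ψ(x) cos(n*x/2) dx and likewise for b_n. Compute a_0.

-4*pi

a_0 = (1/(2*pi)) ∫_{-2*pi}^{2*pi} ψ(x) dx = (1/(2*pi)) · (-8*pi**2) = -4*pi.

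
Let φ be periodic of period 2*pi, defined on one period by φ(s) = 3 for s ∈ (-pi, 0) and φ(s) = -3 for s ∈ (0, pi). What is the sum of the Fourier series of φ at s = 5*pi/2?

s = 5*pi/2 differs from s = pi/2 by 1 full period(s), and the series is 2*pi-periodic.
φ is continuous at s = pi/2 with value -3, so the series converges to -3 there.

-3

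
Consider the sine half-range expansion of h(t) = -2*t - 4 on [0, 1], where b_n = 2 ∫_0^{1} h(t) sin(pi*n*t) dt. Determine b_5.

-4/pi

b_5 = 2 ∫_0^{1} (-2*t - 4) sin(5*pi*t) dt.
Integrating by parts (boundary term plus one more integral), an antiderivative of (-2*t - 4) sin(5*pi*t) is 2*t*cos(5*pi*t)/(5*pi) - 2*sin(5*pi*t)/(25*pi**2) + 4*cos(5*pi*t)/(5*pi); evaluating from 0 to 1: ∫_{0}^{1} (-2*t - 4) sin(5*pi*t) dt = (-6/(5*pi)) - (4/(5*pi)) = -2/pi.
Hence b_5 = 2·(-2/pi) = -4/pi.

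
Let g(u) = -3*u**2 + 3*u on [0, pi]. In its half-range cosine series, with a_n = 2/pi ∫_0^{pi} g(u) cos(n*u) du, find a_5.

a_5 = 2/pi ∫_0^{pi} (-3*u**2 + 3*u) cos(5*u) du.
Integrating by parts twice (tabular method), an antiderivative of (-3*u**2 + 3*u) cos(5*u) is -3*u**2*sin(5*u)/5 + 3*u*sin(5*u)/5 - 6*u*cos(5*u)/25 + 6*sin(5*u)/125 + 3*cos(5*u)/25; evaluating from 0 to pi: ∫_{0}^{pi} (-3*u**2 + 3*u) cos(5*u) du = (-3/25 + 6*pi/25) - (3/25) = -6/25 + 6*pi/25.
Hence a_5 = (2/pi)·(-6/25 + 6*pi/25) = 12*(-1 + pi)/(25*pi).

12*(-1 + pi)/(25*pi)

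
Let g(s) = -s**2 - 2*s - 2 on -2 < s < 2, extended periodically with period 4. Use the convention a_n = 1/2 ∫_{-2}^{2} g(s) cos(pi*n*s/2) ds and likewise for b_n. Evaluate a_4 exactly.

-1/pi**2

a_4 = 1/2 ∫_{-2}^{2} g(s) cos(2*pi*s) ds.
Integrating by parts twice (tabular method), an antiderivative of (-s**2 - 2*s - 2) cos(2*pi*s) is -s**2*sin(2*pi*s)/(2*pi) - s*sin(2*pi*s)/pi - s*cos(2*pi*s)/(2*pi**2) - sin(2*pi*s)/pi + sin(2*pi*s)/(4*pi**3) - cos(2*pi*s)/(2*pi**2); evaluating from -2 to 2: ∫_{-2}^{2} (-s**2 - 2*s - 2) cos(2*pi*s) ds = (-3/(2*pi**2)) - (1/(2*pi**2)) = -2/pi**2.
Hence a_4 = (1/2)·(-2/pi**2) = -1/pi**2.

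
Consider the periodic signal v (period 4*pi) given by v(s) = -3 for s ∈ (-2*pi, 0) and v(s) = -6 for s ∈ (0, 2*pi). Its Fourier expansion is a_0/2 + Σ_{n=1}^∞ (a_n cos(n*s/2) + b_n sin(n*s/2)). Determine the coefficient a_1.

a_1 = (1/(2*pi)) ∫_{-2*pi}^{2*pi} v(s) cos(s/2) ds.
Split the integral at the breakpoints.
Directly, an antiderivative of (-3) cos(s/2) is -6*sin(s/2); evaluating from -2*pi to 0: ∫_{-2*pi}^{0} (-3) cos(s/2) ds = (0) - (0) = 0.
Directly, an antiderivative of (-6) cos(s/2) is -12*sin(s/2); evaluating from 0 to 2*pi: ∫_{0}^{2*pi} (-6) cos(s/2) ds = (0) - (0) = 0.
Summing the pieces and multiplying by (1/(2*pi)) gives a_1 = 0.

0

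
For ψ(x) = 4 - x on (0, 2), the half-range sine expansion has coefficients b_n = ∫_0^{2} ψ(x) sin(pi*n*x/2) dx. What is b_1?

12/pi

b_1 = ∫_0^{2} (4 - x) sin(pi*x/2) dx.
Integrating by parts (boundary term plus one more integral), an antiderivative of (4 - x) sin(pi*x/2) is 2*x*cos(pi*x/2)/pi - 4*sin(pi*x/2)/pi**2 - 8*cos(pi*x/2)/pi; evaluating from 0 to 2: ∫_{0}^{2} (4 - x) sin(pi*x/2) dx = (4/pi) - (-8/pi) = 12/pi.
Hence b_1 = 12/pi.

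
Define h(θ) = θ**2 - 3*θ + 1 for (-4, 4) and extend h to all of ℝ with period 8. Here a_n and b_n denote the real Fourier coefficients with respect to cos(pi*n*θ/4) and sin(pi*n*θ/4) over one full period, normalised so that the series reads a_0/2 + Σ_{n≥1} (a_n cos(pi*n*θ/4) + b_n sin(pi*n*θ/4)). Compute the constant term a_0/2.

19/3

a_0 = 1/4 ∫_{-4}^{4} h(θ) dθ = 1/4 · (152/3) = 38/3.
So the constant term a_0/2 = 19/3.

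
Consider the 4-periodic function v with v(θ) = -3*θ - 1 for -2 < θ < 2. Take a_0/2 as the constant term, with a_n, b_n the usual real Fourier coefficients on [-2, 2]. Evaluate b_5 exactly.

b_5 = 1/2 ∫_{-2}^{2} v(θ) sin(5*pi*θ/2) dθ.
Integrating by parts (boundary term plus one more integral), an antiderivative of (-3*θ - 1) sin(5*pi*θ/2) is 6*θ*cos(5*pi*θ/2)/(5*pi) - 12*sin(5*pi*θ/2)/(25*pi**2) + 2*cos(5*pi*θ/2)/(5*pi); evaluating from -2 to 2: ∫_{-2}^{2} (-3*θ - 1) sin(5*pi*θ/2) dθ = (-14/(5*pi)) - (2/pi) = -24/(5*pi).
Hence b_5 = (1/2)·(-24/(5*pi)) = -12/(5*pi).

-12/(5*pi)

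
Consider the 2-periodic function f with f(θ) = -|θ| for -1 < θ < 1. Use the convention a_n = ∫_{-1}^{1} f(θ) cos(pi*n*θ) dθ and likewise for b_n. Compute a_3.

a_3 = ∫_{-1}^{1} f(θ) cos(3*pi*θ) dθ.
f is even and cos(3*pi*θ) is even, so the integrand is even and a_3 = 2 ∫_0^{1} f(θ) cos(3*pi*θ) dθ.
Integrating by parts (boundary term plus one more integral), an antiderivative of (-θ) cos(3*pi*θ) is -θ*sin(3*pi*θ)/(3*pi) - cos(3*pi*θ)/(9*pi**2); evaluating from 0 to 1: ∫_{0}^{1} (-θ) cos(3*pi*θ) dθ = (1/(9*pi**2)) - (-1/(9*pi**2)) = 2/(9*pi**2).
Hence a_3 = 2·(2/(9*pi**2)) = 4/(9*pi**2).

4/(9*pi**2)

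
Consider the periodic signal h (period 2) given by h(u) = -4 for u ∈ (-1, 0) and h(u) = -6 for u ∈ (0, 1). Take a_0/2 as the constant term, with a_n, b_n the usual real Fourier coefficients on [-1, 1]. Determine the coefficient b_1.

-4/pi

b_1 = ∫_{-1}^{1} h(u) sin(pi*u) du.
Split the integral at the breakpoints.
Directly, an antiderivative of (-4) sin(pi*u) is 4*cos(pi*u)/pi; evaluating from -1 to 0: ∫_{-1}^{0} (-4) sin(pi*u) du = (4/pi) - (-4/pi) = 8/pi.
Directly, an antiderivative of (-6) sin(pi*u) is 6*cos(pi*u)/pi; evaluating from 0 to 1: ∫_{0}^{1} (-6) sin(pi*u) du = (-6/pi) - (6/pi) = -12/pi.
Summing the pieces gives b_1 = -4/pi.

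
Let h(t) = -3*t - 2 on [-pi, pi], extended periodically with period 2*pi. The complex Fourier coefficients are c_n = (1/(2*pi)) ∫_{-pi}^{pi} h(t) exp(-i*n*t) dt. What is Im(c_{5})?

3/5

Since h is real-valued, Im(c_{5}) = -(1/(2*pi)) ∫_{-pi}^{pi} h(t) sin(5*t) dt = -b_{5}/2.
Integrating by parts (boundary term plus one more integral), an antiderivative of (-3*t - 2) sin(5*t) is 3*t*cos(5*t)/5 - 3*sin(5*t)/25 + 2*cos(5*t)/5; evaluating from -pi to pi: ∫_{-pi}^{pi} (-3*t - 2) sin(5*t) dt = (-3*pi/5 - 2/5) - (-2/5 + 3*pi/5) = -6*pi/5.
Hence Im(c_{5}) = (-1/(2*pi))·(-6*pi/5) = 3/5.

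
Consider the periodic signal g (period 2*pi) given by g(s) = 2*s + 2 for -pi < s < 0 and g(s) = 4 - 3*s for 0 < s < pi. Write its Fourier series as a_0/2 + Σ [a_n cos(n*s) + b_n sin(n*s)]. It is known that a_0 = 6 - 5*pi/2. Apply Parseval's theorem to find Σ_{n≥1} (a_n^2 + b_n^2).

Parseval: a_0^2/2 + Σ_{n≥1} (a_n^2+b_n^2) = 1/pi ∫_{-pi}^{pi} g(s)^2 ds = -16*pi + 20 + 13*pi**2/3.
Subtract a_0^2/2 = (12 - 5*pi)**2/8: Σ (a_n^2+b_n^2) = -pi + 2 + 29*pi**2/24.

-pi + 2 + 29*pi**2/24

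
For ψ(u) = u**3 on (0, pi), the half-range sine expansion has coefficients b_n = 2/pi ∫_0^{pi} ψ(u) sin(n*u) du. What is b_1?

b_1 = 2/pi ∫_0^{pi} (u**3) sin(u) du.
Integrating by parts three times (tabular method), an antiderivative of (u**3) sin(u) is -u**3*cos(u) + 3*u**2*sin(u) + 6*u*cos(u) - 6*sin(u); evaluating from 0 to pi: ∫_{0}^{pi} (u**3) sin(u) du = (pi*(-6 + pi**2)) - (0) = pi*(-6 + pi**2).
Hence b_1 = (2/pi)·(pi*(-6 + pi**2)) = -12 + 2*pi**2.

-12 + 2*pi**2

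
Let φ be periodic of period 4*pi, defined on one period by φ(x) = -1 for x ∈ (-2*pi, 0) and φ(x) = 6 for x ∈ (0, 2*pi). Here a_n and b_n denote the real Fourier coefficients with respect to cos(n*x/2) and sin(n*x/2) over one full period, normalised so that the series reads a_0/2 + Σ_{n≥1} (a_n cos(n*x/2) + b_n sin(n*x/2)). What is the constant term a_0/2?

a_0 = (1/(2*pi)) ∫_{-2*pi}^{2*pi} φ(x) dx = (1/(2*pi)) · (10*pi) = 5.
So the constant term a_0/2 = 5/2.

5/2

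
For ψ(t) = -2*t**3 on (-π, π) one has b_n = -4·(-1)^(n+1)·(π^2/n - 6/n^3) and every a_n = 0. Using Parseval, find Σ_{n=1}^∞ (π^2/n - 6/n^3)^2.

pi**6/14

Parseval: Σ b_n^2 = (1/π) ∫_{-π}^{π} ψ(t)^2 dt = 8*pi**6/7.
b_n^2 = 16·(π^2/n - 6/n^3)^2, so the sum equals (8*pi**6/7)/16 = pi**6/14.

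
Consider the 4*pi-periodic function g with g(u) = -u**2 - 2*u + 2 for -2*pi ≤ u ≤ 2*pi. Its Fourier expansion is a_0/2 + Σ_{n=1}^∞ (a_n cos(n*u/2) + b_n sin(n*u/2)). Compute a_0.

a_0 = (1/(2*pi)) ∫_{-2*pi}^{2*pi} g(u) du = (1/(2*pi)) · (-16*pi**3/3 + 8*pi) = 4 - 8*pi**2/3.

4 - 8*pi**2/3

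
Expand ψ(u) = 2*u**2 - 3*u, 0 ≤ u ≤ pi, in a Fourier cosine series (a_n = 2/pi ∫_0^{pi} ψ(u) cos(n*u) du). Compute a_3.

4*(3 - 2*pi)/(9*pi)

a_3 = 2/pi ∫_0^{pi} (2*u**2 - 3*u) cos(3*u) du.
Integrating by parts twice (tabular method), an antiderivative of (2*u**2 - 3*u) cos(3*u) is 2*u**2*sin(3*u)/3 - u*sin(3*u) + 4*u*cos(3*u)/9 - 4*sin(3*u)/27 - cos(3*u)/3; evaluating from 0 to pi: ∫_{0}^{pi} (2*u**2 - 3*u) cos(3*u) du = (1/3 - 4*pi/9) - (-1/3) = 2/3 - 4*pi/9.
Hence a_3 = (2/pi)·(2/3 - 4*pi/9) = 4*(3 - 2*pi)/(9*pi).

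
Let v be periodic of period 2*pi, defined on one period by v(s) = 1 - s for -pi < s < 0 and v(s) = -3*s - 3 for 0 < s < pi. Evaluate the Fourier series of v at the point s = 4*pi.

s = 4*pi differs from s = 0 by 2 full period(s), and the series is 2*pi-periodic.
At s = 0 the one-sided limits are v(0^-) = 1 and v(0^+) = -3.
By Dirichlet's theorem the series converges to their average, [(1) + (-3)]/2 = -1.

-1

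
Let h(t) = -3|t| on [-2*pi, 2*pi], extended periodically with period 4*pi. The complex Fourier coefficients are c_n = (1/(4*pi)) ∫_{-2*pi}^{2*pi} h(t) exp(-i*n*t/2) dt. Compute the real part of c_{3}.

4/(3*pi)

Since h is real-valued, Re(c_{3}) = (1/(4*pi)) ∫_{-2*pi}^{2*pi} h(t) cos(3*t/2) dt = a_{3}/2.
h is even and cos(3*t/2) is even, so the integrand is even: ∫_{-2*pi}^{2*pi} h(t) cos(3*t/2) dt = 2∫_0^{2*pi} h(t) cos(3*t/2) dt.
Integrating by parts (boundary term plus one more integral), an antiderivative of (-3*t) cos(3*t/2) is -2*t*sin(3*t/2) - 4*cos(3*t/2)/3; evaluating from 0 to 2*pi: ∫_{0}^{2*pi} (-3*t) cos(3*t/2) dt = (4/3) - (-4/3) = 8/3.
So ∫_{-2*pi}^{2*pi} h(t) cos(3*t/2) dt = 16/3.
Hence Re(c_{3}) = (1/(4*pi))·(16/3) = 4/(3*pi).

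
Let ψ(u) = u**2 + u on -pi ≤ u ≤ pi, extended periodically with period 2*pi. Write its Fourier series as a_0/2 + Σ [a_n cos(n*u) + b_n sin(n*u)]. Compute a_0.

a_0 = 1/pi ∫_{-pi}^{pi} ψ(u) du = 1/pi · (2*pi**3/3) = 2*pi**2/3.

2*pi**2/3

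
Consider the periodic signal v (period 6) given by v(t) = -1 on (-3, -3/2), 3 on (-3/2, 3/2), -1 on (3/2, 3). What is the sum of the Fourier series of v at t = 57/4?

t = 57/4 differs from t = 9/4 by 2 full period(s), and the series is 6-periodic.
v is continuous at t = 9/4 with value -1, so the series converges to -1 there.

-1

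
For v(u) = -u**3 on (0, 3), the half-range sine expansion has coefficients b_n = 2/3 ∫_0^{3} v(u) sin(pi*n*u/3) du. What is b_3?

-18/pi + 12/pi**3

b_3 = 2/3 ∫_0^{3} (-u**3) sin(pi*u) du.
Integrating by parts three times (tabular method), an antiderivative of (-u**3) sin(pi*u) is u**3*cos(pi*u)/pi - 3*u**2*sin(pi*u)/pi**2 - 6*u*cos(pi*u)/pi**3 + 6*sin(pi*u)/pi**4; evaluating from 0 to 3: ∫_{0}^{3} (-u**3) sin(pi*u) du = (-27/pi + 18/pi**3) - (0) = -27/pi + 18/pi**3.
Hence b_3 = (2/3)·(-27/pi + 18/pi**3) = -18/pi + 12/pi**3.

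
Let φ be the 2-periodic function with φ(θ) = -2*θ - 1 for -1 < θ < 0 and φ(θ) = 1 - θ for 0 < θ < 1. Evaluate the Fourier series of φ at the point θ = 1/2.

φ is continuous at θ = 1/2 with value 1/2, so the series converges to 1/2 there.

1/2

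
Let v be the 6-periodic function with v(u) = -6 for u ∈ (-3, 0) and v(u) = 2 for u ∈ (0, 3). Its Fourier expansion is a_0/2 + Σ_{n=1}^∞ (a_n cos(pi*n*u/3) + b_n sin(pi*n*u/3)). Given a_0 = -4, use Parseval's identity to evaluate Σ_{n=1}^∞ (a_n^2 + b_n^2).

Parseval: a_0^2/2 + Σ_{n≥1} (a_n^2+b_n^2) = 1/3 ∫_{-3}^{3} v(u)^2 du = 40.
Subtract a_0^2/2 = 8: Σ (a_n^2+b_n^2) = 32.

32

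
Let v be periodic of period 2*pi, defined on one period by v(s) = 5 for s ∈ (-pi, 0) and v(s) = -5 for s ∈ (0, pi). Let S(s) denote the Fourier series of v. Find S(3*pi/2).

5

s = 3*pi/2 differs from s = -pi/2 by 1 full period(s), and the series is 2*pi-periodic.
v is continuous at s = -pi/2 with value 5, so the series converges to 5 there.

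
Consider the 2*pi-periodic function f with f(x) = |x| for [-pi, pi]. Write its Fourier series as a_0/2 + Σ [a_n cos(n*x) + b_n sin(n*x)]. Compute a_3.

a_3 = 1/pi ∫_{-pi}^{pi} f(x) cos(3*x) dx.
f is even and cos(3*x) is even, so the integrand is even and a_3 = 2/pi ∫_0^{pi} f(x) cos(3*x) dx.
Integrating by parts (boundary term plus one more integral), an antiderivative of (x) cos(3*x) is x*sin(3*x)/3 + cos(3*x)/9; evaluating from 0 to pi: ∫_{0}^{pi} (x) cos(3*x) dx = (-1/9) - (1/9) = -2/9.
Hence a_3 = (2/pi)·(-2/9) = -4/(9*pi).

-4/(9*pi)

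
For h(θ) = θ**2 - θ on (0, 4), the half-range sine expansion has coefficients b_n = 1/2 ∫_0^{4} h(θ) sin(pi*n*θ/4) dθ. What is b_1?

-128/pi**3 + 24/pi

b_1 = 1/2 ∫_0^{4} (θ**2 - θ) sin(pi*θ/4) dθ.
Integrating by parts twice (tabular method), an antiderivative of (θ**2 - θ) sin(pi*θ/4) is -4*θ**2*cos(pi*θ/4)/pi + 32*θ*sin(pi*θ/4)/pi**2 + 4*θ*cos(pi*θ/4)/pi - 16*sin(pi*θ/4)/pi**2 + 128*cos(pi*θ/4)/pi**3; evaluating from 0 to 4: ∫_{0}^{4} (θ**2 - θ) sin(pi*θ/4) dθ = (-128/pi**3 + 48/pi) - (128/pi**3) = -256/pi**3 + 48/pi.
Hence b_1 = (1/2)·(-256/pi**3 + 48/pi) = -128/pi**3 + 24/pi.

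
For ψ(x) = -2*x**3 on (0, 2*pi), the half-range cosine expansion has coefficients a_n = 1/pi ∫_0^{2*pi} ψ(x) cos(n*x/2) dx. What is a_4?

a_4 = 1/pi ∫_0^{2*pi} (-2*x**3) cos(2*x) dx.
Integrating by parts three times (tabular method), an antiderivative of (-2*x**3) cos(2*x) is -x**3*sin(2*x) - 3*x**2*cos(2*x)/2 + 3*x*sin(2*x)/2 + 3*cos(2*x)/4; evaluating from 0 to 2*pi: ∫_{0}^{2*pi} (-2*x**3) cos(2*x) dx = (3/4 - 6*pi**2) - (3/4) = -6*pi**2.
Hence a_4 = (1/pi)·(-6*pi**2) = -6*pi.

-6*pi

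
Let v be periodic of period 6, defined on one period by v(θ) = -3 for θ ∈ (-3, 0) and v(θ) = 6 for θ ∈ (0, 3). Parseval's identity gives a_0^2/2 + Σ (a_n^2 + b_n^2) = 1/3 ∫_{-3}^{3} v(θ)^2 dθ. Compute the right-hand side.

1/3 ∫_{-3}^{3} v(θ)^2 dθ = 1/3 · (135) = 45.

45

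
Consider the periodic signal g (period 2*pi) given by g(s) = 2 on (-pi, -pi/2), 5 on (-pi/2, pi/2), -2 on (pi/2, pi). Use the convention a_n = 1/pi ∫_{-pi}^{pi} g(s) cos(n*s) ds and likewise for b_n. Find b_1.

-4/pi

b_1 = 1/pi ∫_{-pi}^{pi} g(s) sin(s) ds.
Split the integral at the breakpoints.
Directly, an antiderivative of (2) sin(s) is -2*cos(s); evaluating from -pi to -pi/2: ∫_{-pi}^{-pi/2} (2) sin(s) ds = (0) - (2) = -2.
Directly, an antiderivative of (5) sin(s) is -5*cos(s); evaluating from -pi/2 to pi/2: ∫_{-pi/2}^{pi/2} (5) sin(s) ds = (0) - (0) = 0.
Directly, an antiderivative of (-2) sin(s) is 2*cos(s); evaluating from pi/2 to pi: ∫_{pi/2}^{pi} (-2) sin(s) ds = (-2) - (0) = -2.
Summing the pieces and multiplying by (1/pi) gives b_1 = -4/pi.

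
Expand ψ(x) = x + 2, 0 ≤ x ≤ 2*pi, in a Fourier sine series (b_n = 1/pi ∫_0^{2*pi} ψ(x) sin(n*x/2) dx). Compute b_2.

b_2 = 1/pi ∫_0^{2*pi} (x + 2) sin(x) dx.
Integrating by parts (boundary term plus one more integral), an antiderivative of (x + 2) sin(x) is -x*cos(x) + sin(x) - 2*cos(x); evaluating from 0 to 2*pi: ∫_{0}^{2*pi} (x + 2) sin(x) dx = (-2*pi - 2) - (-2) = -2*pi.
Hence b_2 = (1/pi)·(-2*pi) = -2.

-2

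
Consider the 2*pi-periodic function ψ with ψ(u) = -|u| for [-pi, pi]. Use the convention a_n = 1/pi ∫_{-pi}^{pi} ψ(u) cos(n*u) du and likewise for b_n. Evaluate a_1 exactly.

a_1 = 1/pi ∫_{-pi}^{pi} ψ(u) cos(u) du.
ψ is even and cos(u) is even, so the integrand is even and a_1 = 2/pi ∫_0^{pi} ψ(u) cos(u) du.
Integrating by parts (boundary term plus one more integral), an antiderivative of (-u) cos(u) is -u*sin(u) - cos(u); evaluating from 0 to pi: ∫_{0}^{pi} (-u) cos(u) du = (1) - (-1) = 2.
Hence a_1 = (2/pi)·(2) = 4/pi.

4/pi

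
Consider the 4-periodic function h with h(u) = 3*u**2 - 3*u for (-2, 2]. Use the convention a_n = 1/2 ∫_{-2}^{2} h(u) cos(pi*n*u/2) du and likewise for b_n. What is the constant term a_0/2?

4

a_0 = 1/2 ∫_{-2}^{2} h(u) du = 1/2 · (16) = 8.
So the constant term a_0/2 = 4.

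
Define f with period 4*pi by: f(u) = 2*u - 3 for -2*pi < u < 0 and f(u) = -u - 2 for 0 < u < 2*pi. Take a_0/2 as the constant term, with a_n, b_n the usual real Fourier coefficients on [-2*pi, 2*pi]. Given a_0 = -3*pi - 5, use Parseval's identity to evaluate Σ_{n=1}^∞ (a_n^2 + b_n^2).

Parseval: a_0^2/2 + Σ_{n≥1} (a_n^2+b_n^2) = (1/(2*pi)) ∫_{-2*pi}^{2*pi} f(u)^2 du = 13 + 16*pi + 20*pi**2/3.
Subtract a_0^2/2 = (5 + 3*pi)**2/2: Σ (a_n^2+b_n^2) = 1/2 + pi + 13*pi**2/6.

1/2 + pi + 13*pi**2/6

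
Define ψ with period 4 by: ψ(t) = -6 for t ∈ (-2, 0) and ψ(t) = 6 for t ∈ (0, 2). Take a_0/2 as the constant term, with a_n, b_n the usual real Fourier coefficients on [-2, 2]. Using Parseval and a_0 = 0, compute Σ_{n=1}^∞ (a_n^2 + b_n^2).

Parseval: a_0^2/2 + Σ_{n≥1} (a_n^2+b_n^2) = 1/2 ∫_{-2}^{2} ψ(t)^2 dt = 72.
Subtract a_0^2/2 = 0: Σ (a_n^2+b_n^2) = 72.

72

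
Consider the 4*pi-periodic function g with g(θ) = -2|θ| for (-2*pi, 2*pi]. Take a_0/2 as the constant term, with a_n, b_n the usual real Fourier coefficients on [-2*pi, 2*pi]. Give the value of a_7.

a_7 = (1/(2*pi)) ∫_{-2*pi}^{2*pi} g(θ) cos(7*θ/2) dθ.
g is even and cos(7*θ/2) is even, so the integrand is even and a_7 = 1/pi ∫_0^{2*pi} g(θ) cos(7*θ/2) dθ.
Integrating by parts (boundary term plus one more integral), an antiderivative of (-2*θ) cos(7*θ/2) is -4*θ*sin(7*θ/2)/7 - 8*cos(7*θ/2)/49; evaluating from 0 to 2*pi: ∫_{0}^{2*pi} (-2*θ) cos(7*θ/2) dθ = (8/49) - (-8/49) = 16/49.
Hence a_7 = (1/pi)·(16/49) = 16/(49*pi).

16/(49*pi)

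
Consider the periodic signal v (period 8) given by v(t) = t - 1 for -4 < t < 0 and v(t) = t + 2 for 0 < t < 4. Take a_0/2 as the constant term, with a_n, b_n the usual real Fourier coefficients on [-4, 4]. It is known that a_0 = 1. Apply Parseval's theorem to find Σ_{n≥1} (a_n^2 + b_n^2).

Parseval: a_0^2/2 + Σ_{n≥1} (a_n^2+b_n^2) = 1/4 ∫_{-4}^{4} v(t)^2 dt = 83/3.
Subtract a_0^2/2 = 1/2: Σ (a_n^2+b_n^2) = 163/6.

163/6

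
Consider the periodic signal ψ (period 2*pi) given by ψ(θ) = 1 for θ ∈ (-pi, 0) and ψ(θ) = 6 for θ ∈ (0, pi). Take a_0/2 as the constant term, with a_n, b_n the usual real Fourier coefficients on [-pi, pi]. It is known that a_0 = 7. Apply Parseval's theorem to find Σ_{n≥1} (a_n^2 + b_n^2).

25/2

Parseval: a_0^2/2 + Σ_{n≥1} (a_n^2+b_n^2) = 1/pi ∫_{-pi}^{pi} ψ(θ)^2 dθ = 37.
Subtract a_0^2/2 = 49/2: Σ (a_n^2+b_n^2) = 25/2.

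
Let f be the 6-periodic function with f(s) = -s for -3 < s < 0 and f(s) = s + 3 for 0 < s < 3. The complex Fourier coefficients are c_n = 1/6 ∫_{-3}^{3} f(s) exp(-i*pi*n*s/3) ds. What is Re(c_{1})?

-6/pi**2

Since f is real-valued, Re(c_{1}) = 1/6 ∫_{-3}^{3} f(s) cos(pi*s/3) ds = a_{1}/2.
Split the integral at the breakpoints.
Integrating by parts (boundary term plus one more integral), an antiderivative of (-s) cos(pi*s/3) is -3*s*sin(pi*s/3)/pi - 9*cos(pi*s/3)/pi**2; evaluating from -3 to 0: ∫_{-3}^{0} (-s) cos(pi*s/3) ds = (-9/pi**2) - (9/pi**2) = -18/pi**2.
Integrating by parts (boundary term plus one more integral), an antiderivative of (s + 3) cos(pi*s/3) is 3*s*sin(pi*s/3)/pi + 9*sin(pi*s/3)/pi + 9*cos(pi*s/3)/pi**2; evaluating from 0 to 3: ∫_{0}^{3} (s + 3) cos(pi*s/3) ds = (-9/pi**2) - (9/pi**2) = -18/pi**2.
So ∫_{-3}^{3} f(s) cos(pi*s/3) ds = -36/pi**2.
Hence Re(c_{1}) = (1/6)·(-36/pi**2) = -6/pi**2.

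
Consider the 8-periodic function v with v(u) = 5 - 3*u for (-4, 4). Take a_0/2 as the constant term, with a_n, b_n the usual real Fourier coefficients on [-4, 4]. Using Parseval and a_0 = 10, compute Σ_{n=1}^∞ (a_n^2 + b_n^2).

Parseval: a_0^2/2 + Σ_{n≥1} (a_n^2+b_n^2) = 1/4 ∫_{-4}^{4} v(u)^2 du = 146.
Subtract a_0^2/2 = 50: Σ (a_n^2+b_n^2) = 96.

96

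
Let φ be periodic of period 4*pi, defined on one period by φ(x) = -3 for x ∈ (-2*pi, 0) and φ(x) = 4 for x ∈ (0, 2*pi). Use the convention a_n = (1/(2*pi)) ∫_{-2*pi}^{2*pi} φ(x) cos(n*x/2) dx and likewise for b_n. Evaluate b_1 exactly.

b_1 = (1/(2*pi)) ∫_{-2*pi}^{2*pi} φ(x) sin(x/2) dx.
Split the integral at the breakpoints.
Directly, an antiderivative of (-3) sin(x/2) is 6*cos(x/2); evaluating from -2*pi to 0: ∫_{-2*pi}^{0} (-3) sin(x/2) dx = (6) - (-6) = 12.
Directly, an antiderivative of (4) sin(x/2) is -8*cos(x/2); evaluating from 0 to 2*pi: ∫_{0}^{2*pi} (4) sin(x/2) dx = (8) - (-8) = 16.
Summing the pieces and multiplying by (1/(2*pi)) gives b_1 = 14/pi.

14/pi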